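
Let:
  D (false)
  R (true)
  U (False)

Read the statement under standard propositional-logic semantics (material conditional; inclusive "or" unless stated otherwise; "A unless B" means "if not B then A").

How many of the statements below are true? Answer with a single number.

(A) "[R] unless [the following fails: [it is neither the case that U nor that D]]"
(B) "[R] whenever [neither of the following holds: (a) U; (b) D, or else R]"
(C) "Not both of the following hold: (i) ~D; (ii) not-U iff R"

(A): Formalization: R ∨ ¬(U ↓ D)

U ↓ D = F ↓ F = T
¬(U ↓ D) = ¬T = F
R ∨ ¬(U ↓ D) = T ∨ F = T
Thus (A) is true.

(B): Parsed as (U ↓ (D ∨ R)) → R

D ∨ R = F ∨ T = T
U ↓ (D ∨ R) = F ↓ T = F
(U ↓ (D ∨ R)) → R = F → T = T
So (B) is true.

(C): Parsed as ¬D ↑ (¬U ↔ R)

¬D = ¬F = T
¬U = ¬F = T
¬U ↔ R = T ↔ T = T
¬D ↑ (¬U ↔ R) = T ↑ T = F
Hence (C) is false.

2 of the 3 statements are true ((A), (B)).

2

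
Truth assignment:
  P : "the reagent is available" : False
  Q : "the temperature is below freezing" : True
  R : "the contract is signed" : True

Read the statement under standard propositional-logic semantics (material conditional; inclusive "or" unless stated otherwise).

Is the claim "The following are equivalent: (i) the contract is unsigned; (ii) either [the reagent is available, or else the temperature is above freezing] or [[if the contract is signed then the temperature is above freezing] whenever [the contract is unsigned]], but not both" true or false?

Formalization: ~R <-> ((P | ~Q) xor (~R -> (R -> ~Q)))

~R = ~T = F
~Q = ~T = F
P | ~Q = F | F = F
~R = ~T = F
~Q = ~T = F
R -> ~Q = T -> F = F
~R -> (R -> ~Q) = F -> F = T
(P | ~Q) xor (~R -> (R -> ~Q)) = F xor T = T
~R <-> ((P | ~Q) xor (~R -> (R -> ~Q))) = F <-> T = F

False.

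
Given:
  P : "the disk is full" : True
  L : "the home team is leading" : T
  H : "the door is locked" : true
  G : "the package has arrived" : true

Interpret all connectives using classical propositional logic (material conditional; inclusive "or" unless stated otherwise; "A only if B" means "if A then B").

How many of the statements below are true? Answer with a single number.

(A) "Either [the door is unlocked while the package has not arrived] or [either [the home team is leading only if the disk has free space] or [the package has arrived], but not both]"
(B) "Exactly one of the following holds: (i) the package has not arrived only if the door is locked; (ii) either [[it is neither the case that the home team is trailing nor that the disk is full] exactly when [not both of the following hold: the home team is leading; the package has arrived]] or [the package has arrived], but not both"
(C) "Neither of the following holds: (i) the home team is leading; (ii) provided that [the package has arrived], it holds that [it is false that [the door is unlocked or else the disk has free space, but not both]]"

2

(A): Formalization: (not H and not G) or ((L -> not P) xor G)

not H = not True = False
not G = not True = False
not H and not G = False and False = False
not P = not True = False
L -> not P = True -> False = False
(L -> not P) xor G = False xor True = True
(not H and not G) or ((L -> not P) xor G) = False or True = True
Thus (A) is true.

(B): This is (not G -> H) xor (((not L nor P) iff (L nand G)) xor G).

not G = not True = False
not G -> H = False -> True = True
not L = not True = False
not L nor P = False nor True = False
L nand G = True nand True = False
(not L nor P) iff (L nand G) = False iff False = True
((not L nor P) iff (L nand G)) xor G = True xor True = False
(not G -> H) xor (((not L nor P) iff (L nand G)) xor G) = True xor False = True
So (B) is true.

(C): Parsed as L nor (G -> not (not H xor not P))

not H = not True = False
not P = not True = False
not H xor not P = False xor False = False
not (not H xor not P) = not False = True
G -> not (not H xor not P) = True -> True = True
L nor (G -> not (not H xor not P)) = True nor True = False
Hence (C) is false.

2 of the 3 statements are true.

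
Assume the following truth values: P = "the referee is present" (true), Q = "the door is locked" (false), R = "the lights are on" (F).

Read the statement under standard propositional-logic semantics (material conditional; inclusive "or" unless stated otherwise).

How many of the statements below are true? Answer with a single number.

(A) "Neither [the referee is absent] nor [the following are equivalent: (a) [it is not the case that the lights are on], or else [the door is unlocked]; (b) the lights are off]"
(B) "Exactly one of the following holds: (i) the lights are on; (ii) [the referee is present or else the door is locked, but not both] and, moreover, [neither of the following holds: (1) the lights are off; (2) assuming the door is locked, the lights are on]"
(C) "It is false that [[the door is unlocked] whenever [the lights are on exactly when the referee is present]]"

(A): This is ~P nor ((~R | ~Q) <-> ~R).

~P = ~T = F
~R = ~F = T
~Q = ~F = T
~R | ~Q = T | T = T
~R = ~F = T
(~R | ~Q) <-> ~R = T <-> T = T
~P nor ((~R | ~Q) <-> ~R) = F nor T = F
So (A) is false.

(B): Formalization: R xor ((P xor Q) & (~R nor (Q -> R)))

P xor Q = T xor F = T
~R = ~F = T
Q -> R = F -> F = T
~R nor (Q -> R) = T nor T = F
(P xor Q) & (~R nor (Q -> R)) = T & F = F
R xor ((P xor Q) & (~R nor (Q -> R))) = F xor F = F
So (B) is false.

(C): Formalization: ~((R <-> P) -> ~Q)

R <-> P = F <-> T = F
~Q = ~F = T
(R <-> P) -> ~Q = F -> T = T
~((R <-> P) -> ~Q) = ~T = F
So (C) is false.

True statements: 0 (none).

0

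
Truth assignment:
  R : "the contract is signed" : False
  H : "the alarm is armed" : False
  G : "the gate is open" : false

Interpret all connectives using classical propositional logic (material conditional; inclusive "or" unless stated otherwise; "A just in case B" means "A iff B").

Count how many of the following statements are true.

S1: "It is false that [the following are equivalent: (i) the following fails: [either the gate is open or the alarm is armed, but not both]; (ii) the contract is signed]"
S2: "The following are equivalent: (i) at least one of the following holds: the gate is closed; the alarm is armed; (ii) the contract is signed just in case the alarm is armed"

2

S1: Formalization: ~(~(G xor H) <-> R)

G xor H = F xor F = F
~(G xor H) = ~F = T
~(G xor H) <-> R = T <-> F = F
~(~(G xor H) <-> R) = ~F = T
Thus S1 is true.

S2: Formalization: (~G | H) <-> (R <-> H)

~G = ~F = T
~G | H = T | F = T
R <-> H = F <-> F = T
(~G | H) <-> (R <-> H) = T <-> T = T
So S2 is true.

True statements: 2.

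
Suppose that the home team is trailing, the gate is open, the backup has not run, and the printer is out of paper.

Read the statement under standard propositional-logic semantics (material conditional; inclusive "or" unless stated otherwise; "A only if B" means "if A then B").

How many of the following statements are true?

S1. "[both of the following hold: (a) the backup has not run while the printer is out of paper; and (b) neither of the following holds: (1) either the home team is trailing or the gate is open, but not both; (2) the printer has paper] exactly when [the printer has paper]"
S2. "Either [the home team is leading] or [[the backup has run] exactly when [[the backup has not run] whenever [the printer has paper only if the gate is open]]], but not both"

0

Let L = "the backup has run" (False), R = "the printer has paper" (False), G = "the home team is leading" (False), H = "the gate is open" (True).

S1: Parsed as ((not L and not R) and ((not G xor H) nor R)) iff R

not L = not False = True
not R = not False = True
not L and not R = True and True = True
not G = not False = True
not G xor H = True xor True = False
(not G xor H) nor R = False nor False = True
(not L and not R) and ((not G xor H) nor R) = True and True = True
((not L and not R) and ((not G xor H) nor R)) iff R = True iff False = False
So S1 is false.

S2: Formalization: G xor (L iff ((R -> H) -> not L))

R -> H = False -> True = True
not L = not False = True
(R -> H) -> not L = True -> True = True
L iff ((R -> H) -> not L) = False iff True = False
G xor (L iff ((R -> H) -> not L)) = False xor False = False
Hence S2 is false.

Count: 0.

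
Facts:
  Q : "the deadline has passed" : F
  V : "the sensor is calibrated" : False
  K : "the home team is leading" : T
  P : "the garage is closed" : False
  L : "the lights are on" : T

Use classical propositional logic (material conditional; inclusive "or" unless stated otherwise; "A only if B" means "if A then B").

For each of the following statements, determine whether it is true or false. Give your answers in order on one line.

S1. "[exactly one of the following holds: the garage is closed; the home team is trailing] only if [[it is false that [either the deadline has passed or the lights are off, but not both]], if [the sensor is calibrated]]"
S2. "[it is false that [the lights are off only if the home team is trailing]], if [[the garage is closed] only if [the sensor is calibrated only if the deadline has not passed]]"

S1: Formalization: (P xor ~K) -> (V -> ~(Q xor ~L))

~K = ~T = F
P xor ~K = F xor F = F
~L = ~T = F
Q xor ~L = F xor F = F
~(Q xor ~L) = ~F = T
V -> ~(Q xor ~L) = F -> T = T
(P xor ~K) -> (V -> ~(Q xor ~L)) = F -> T = T
Thus S1 is true.

S2: In symbols: (P -> (V -> ~Q)) -> ~(~L -> ~K)

~Q = ~F = T
V -> ~Q = F -> T = T
P -> (V -> ~Q) = F -> T = T
~L = ~T = F
~K = ~T = F
~L -> ~K = F -> F = T
~(~L -> ~K) = ~T = F
(P -> (V -> ~Q)) -> ~(~L -> ~K) = T -> F = F
So S2 is false.

S1 T; S2 F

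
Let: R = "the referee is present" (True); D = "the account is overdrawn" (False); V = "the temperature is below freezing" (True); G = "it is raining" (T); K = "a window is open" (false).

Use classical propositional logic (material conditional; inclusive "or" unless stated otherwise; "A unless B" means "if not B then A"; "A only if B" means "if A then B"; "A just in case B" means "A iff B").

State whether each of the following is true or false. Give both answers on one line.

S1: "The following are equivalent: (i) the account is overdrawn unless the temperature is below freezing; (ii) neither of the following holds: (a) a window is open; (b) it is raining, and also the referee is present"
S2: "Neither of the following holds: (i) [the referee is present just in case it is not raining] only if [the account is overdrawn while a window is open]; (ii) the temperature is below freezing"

S1: Formalization: (D or V) iff (K nor (G and R))

D or V = False or True = True
G and R = True and True = True
K nor (G and R) = False nor True = False
(D or V) iff (K nor (G and R)) = True iff False = False
Thus S1 is false.

S2: This is ((R iff not G) -> (D and K)) nor V.

not G = not True = False
R iff not G = True iff False = False
D and K = False and False = False
(R iff not G) -> (D and K) = False -> False = True
((R iff not G) -> (D and K)) nor V = True nor True = False
So S2 is false.

S1 F / S2 F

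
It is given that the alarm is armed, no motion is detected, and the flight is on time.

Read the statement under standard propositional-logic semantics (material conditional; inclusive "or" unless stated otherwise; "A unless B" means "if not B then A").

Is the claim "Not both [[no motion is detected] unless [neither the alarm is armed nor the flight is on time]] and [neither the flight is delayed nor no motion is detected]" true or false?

Let Q = "motion is detected" (False), P = "the alarm is armed" (True), R = "the flight is delayed" (False).
This is (not Q or (P nor not R)) nand (R nor not Q).

not Q = not False = True
not R = not False = True
P nor not R = True nor True = False
not Q or (P nor not R) = True or False = True
not Q = not False = True
R nor not Q = False nor True = False
(not Q or (P nor not R)) nand (R nor not Q) = True nand False = True

The statement is true.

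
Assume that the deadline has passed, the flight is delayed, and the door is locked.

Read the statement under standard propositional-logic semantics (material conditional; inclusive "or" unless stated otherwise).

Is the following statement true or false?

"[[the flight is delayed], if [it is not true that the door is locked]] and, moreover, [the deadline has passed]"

True.

Let G = "the door is locked" (T), S = "the flight is delayed" (T), D = "the deadline has passed" (T).
Formalization: (¬G → S) ∧ D

¬G = ¬T = F
¬G → S = F → T = T
(¬G → S) ∧ D = T ∧ T = T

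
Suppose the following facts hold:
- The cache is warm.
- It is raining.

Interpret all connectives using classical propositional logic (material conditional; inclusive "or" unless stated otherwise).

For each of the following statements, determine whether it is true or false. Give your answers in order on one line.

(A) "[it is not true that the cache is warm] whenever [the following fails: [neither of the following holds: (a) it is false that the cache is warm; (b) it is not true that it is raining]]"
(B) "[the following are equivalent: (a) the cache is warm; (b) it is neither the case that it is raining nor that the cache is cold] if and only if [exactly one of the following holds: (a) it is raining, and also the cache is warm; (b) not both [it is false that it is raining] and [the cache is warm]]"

(A) true, (B) true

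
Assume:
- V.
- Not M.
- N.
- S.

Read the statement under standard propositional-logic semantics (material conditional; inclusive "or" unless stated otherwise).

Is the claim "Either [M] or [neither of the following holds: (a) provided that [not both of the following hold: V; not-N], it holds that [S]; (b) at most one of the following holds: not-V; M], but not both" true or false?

Parsed as M ⊕ (((V ↑ ¬N) → S) ↓ (¬V ↑ M))

¬N = ¬T = F
V ↑ ¬N = T ↑ F = T
(V ↑ ¬N) → S = T → T = T
¬V = ¬T = F
¬V ↑ M = F ↑ F = T
((V ↑ ¬N) → S) ↓ (¬V ↑ M) = T ↓ T = F
M ⊕ (((V ↑ ¬N) → S) ↓ (¬V ↑ M)) = F ⊕ F = F

false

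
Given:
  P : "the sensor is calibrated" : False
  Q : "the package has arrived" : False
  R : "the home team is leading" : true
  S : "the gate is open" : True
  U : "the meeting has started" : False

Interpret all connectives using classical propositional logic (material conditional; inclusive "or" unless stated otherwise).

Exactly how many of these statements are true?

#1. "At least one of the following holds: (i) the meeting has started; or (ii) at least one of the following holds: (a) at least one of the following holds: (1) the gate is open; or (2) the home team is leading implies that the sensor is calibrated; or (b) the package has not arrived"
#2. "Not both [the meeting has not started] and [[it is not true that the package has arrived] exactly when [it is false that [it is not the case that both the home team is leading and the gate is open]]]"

#1: This is U or ((S or (R -> P)) or not Q).

R -> P = True -> False = False
S or (R -> P) = True or False = True
not Q = not False = True
(S or (R -> P)) or not Q = True or True = True
U or ((S or (R -> P)) or not Q) = False or True = True
Hence #1 is true.

#2: This is not U nand (not Q iff not (R nand S)).

not U = not False = True
not Q = not False = True
R nand S = True nand True = False
not (R nand S) = not False = True
not Q iff not (R nand S) = True iff True = True
not U nand (not Q iff not (R nand S)) = True nand True = False
So #2 is false.

1 of the 2 statements is true (#1).

1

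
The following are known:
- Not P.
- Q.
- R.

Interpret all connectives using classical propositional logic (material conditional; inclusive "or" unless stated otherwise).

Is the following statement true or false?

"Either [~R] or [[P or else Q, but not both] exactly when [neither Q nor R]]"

The statement is false.

In symbols: ¬R ∨ ((P ⊕ Q) ↔ (Q ↓ R))

¬R = ¬T = F
P ⊕ Q = F ⊕ T = T
Q ↓ R = T ↓ T = F
(P ⊕ Q) ↔ (Q ↓ R) = T ↔ F = F
¬R ∨ ((P ⊕ Q) ↔ (Q ↓ R)) = F ∨ F = F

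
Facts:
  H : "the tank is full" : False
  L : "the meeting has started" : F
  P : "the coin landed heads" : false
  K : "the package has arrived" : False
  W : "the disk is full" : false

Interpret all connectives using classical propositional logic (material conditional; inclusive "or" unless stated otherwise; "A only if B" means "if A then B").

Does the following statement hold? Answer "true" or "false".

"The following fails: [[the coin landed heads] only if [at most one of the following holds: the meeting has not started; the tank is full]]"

False

Values: P=False, L=False, H=False.
Formalization: not (P -> (not L nand H))

not L = not False = True
not L nand H = True nand False = True
P -> (not L nand H) = False -> True = True
not (P -> (not L nand H)) = not True = False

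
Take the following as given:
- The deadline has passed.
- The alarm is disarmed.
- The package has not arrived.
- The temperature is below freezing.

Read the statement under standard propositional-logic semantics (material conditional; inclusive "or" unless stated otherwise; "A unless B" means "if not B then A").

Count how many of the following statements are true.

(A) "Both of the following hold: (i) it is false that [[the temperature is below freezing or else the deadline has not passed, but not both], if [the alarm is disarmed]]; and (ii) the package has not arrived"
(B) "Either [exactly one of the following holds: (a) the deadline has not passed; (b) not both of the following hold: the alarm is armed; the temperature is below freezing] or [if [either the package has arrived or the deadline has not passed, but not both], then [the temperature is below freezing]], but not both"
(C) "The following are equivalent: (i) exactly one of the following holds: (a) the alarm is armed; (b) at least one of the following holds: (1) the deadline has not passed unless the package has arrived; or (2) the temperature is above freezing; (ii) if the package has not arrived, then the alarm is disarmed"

0

Let Q = "the alarm is armed" (F), H = "the temperature is below freezing" (T), W = "the deadline has passed" (T), N = "the package has arrived" (F).

(A): Formalization: ¬(¬Q → (H ⊕ ¬W)) ∧ ¬N

¬Q = ¬F = T
¬W = ¬T = F
H ⊕ ¬W = T ⊕ F = T
¬Q → (H ⊕ ¬W) = T → T = T
¬(¬Q → (H ⊕ ¬W)) = ¬T = F
¬N = ¬F = T
¬(¬Q → (H ⊕ ¬W)) ∧ ¬N = F ∧ T = F
So (A) is false.

(B): Formalization: (¬W ⊕ (Q ↑ H)) ⊕ ((N ⊕ ¬W) → H)

¬W = ¬T = F
Q ↑ H = F ↑ T = T
¬W ⊕ (Q ↑ H) = F ⊕ T = T
¬W = ¬T = F
N ⊕ ¬W = F ⊕ F = F
(N ⊕ ¬W) → H = F → T = T
(¬W ⊕ (Q ↑ H)) ⊕ ((N ⊕ ¬W) → H) = T ⊕ T = F
Hence (B) is false.

(C): This is (Q ⊕ ((¬W ∨ N) ∨ ¬H)) ↔ (¬N → ¬Q).

¬W = ¬T = F
¬W ∨ N = F ∨ F = F
¬H = ¬T = F
(¬W ∨ N) ∨ ¬H = F ∨ F = F
Q ⊕ ((¬W ∨ N) ∨ ¬H) = F ⊕ F = F
¬N = ¬F = T
¬Q = ¬F = T
¬N → ¬Q = T → T = T
(Q ⊕ ((¬W ∨ N) ∨ ¬H)) ↔ (¬N → ¬Q) = F ↔ T = F
So (C) is false.

0 of the 3 statements are true (none).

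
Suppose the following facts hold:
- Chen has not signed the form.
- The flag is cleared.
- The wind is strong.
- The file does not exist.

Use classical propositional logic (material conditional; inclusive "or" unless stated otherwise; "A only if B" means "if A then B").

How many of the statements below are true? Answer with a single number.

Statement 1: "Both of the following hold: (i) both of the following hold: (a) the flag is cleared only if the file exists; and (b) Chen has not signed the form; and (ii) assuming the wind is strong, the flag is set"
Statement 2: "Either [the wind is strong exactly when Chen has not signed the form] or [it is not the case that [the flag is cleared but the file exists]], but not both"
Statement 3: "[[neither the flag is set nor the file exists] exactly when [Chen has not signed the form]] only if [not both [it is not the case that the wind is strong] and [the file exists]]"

1

Let Q = "the flag is set" (F), S = "the file exists" (F), P = "Chen has signed the form" (F), R = "the wind is strong" (T).

Statement 1: Formalization: ((¬Q → S) ∧ ¬P) ∧ (R → Q)

¬Q = ¬F = T
¬Q → S = T → F = F
¬P = ¬F = T
(¬Q → S) ∧ ¬P = F ∧ T = F
R → Q = T → F = F
((¬Q → S) ∧ ¬P) ∧ (R → Q) = F ∧ F = F
So Statement 1 is false.

Statement 2: In symbols: (R ↔ ¬P) ⊕ ¬(¬Q ∧ S)

¬P = ¬F = T
R ↔ ¬P = T ↔ T = T
¬Q = ¬F = T
¬Q ∧ S = T ∧ F = F
¬(¬Q ∧ S) = ¬F = T
(R ↔ ¬P) ⊕ ¬(¬Q ∧ S) = T ⊕ T = F
So Statement 2 is false.

Statement 3: This is ((Q ↓ S) ↔ ¬P) → (¬R ↑ S).

Q ↓ S = F ↓ F = T
¬P = ¬F = T
(Q ↓ S) ↔ ¬P = T ↔ T = T
¬R = ¬T = F
¬R ↑ S = F ↑ F = T
((Q ↓ S) ↔ ¬P) → (¬R ↑ S) = T → T = T
Hence Statement 3 is true.

Count: 1.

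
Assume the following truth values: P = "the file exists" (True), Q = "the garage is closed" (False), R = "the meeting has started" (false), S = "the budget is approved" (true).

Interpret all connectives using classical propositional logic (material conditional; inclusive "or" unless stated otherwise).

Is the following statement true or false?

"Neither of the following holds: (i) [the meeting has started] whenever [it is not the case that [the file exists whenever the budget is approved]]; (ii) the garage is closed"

In symbols: (not (S -> P) -> R) nor Q

S -> P = True -> True = True
not (S -> P) = not True = False
not (S -> P) -> R = False -> False = True
(not (S -> P) -> R) nor Q = True nor False = False

False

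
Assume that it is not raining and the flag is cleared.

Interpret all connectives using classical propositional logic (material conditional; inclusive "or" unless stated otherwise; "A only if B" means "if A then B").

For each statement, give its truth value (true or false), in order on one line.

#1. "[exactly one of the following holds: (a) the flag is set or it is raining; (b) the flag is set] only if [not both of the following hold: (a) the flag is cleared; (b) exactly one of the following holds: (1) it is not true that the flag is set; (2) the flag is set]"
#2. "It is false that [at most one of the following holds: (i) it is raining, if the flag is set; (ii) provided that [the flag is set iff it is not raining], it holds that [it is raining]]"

#1 true, #2 true

Let Q = "the flag is set" (F), P = "it is raining" (F).

#1: Parsed as ((Q | P) xor Q) -> (~Q nand (~Q xor Q))

Q | P = F | F = F
(Q | P) xor Q = F xor F = F
~Q = ~F = T
~Q = ~F = T
~Q xor Q = T xor F = T
~Q nand (~Q xor Q) = T nand T = F
((Q | P) xor Q) -> (~Q nand (~Q xor Q)) = F -> F = T
Hence #1 is true.

#2: In symbols: ~((Q -> P) nand ((Q <-> ~P) -> P))

Q -> P = F -> F = T
~P = ~F = T
Q <-> ~P = F <-> T = F
(Q <-> ~P) -> P = F -> F = T
(Q -> P) nand ((Q <-> ~P) -> P) = T nand T = F
~((Q -> P) nand ((Q <-> ~P) -> P)) = ~F = T
Thus #2 is true.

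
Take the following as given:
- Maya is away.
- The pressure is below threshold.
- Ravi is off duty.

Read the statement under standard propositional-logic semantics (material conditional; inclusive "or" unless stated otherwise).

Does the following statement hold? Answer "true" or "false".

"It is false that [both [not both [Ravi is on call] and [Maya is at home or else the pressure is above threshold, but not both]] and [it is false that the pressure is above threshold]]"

The statement is false.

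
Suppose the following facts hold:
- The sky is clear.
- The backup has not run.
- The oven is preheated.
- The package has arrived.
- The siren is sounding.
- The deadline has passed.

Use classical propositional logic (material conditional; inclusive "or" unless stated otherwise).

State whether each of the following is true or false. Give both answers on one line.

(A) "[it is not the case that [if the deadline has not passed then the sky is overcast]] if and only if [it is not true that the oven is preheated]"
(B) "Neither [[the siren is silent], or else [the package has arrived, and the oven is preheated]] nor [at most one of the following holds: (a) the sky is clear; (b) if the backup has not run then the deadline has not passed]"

Let M = "the deadline has passed" (True), N = "the sky is overcast" (False), Q = "the oven is preheated" (True), S = "the siren is sounding" (True), L = "the package has arrived" (True), D = "the backup has run" (False).

(A): Formalization: not (not M -> N) iff not Q

not M = not True = False
not M -> N = False -> False = True
not (not M -> N) = not True = False
not Q = not True = False
not (not M -> N) iff not Q = False iff False = True
So (A) is true.

(B): In symbols: (not S or (L and Q)) nor (not N nand (not D -> not M))

not S = not True = False
L and Q = True and True = True
not S or (L and Q) = False or True = True
not N = not False = True
not D = not False = True
not M = not True = False
not D -> not M = True -> False = False
not N nand (not D -> not M) = True nand False = True
(not S or (L and Q)) nor (not N nand (not D -> not M)) = True nor True = False
Hence (B) is false.

(A) T; (B) F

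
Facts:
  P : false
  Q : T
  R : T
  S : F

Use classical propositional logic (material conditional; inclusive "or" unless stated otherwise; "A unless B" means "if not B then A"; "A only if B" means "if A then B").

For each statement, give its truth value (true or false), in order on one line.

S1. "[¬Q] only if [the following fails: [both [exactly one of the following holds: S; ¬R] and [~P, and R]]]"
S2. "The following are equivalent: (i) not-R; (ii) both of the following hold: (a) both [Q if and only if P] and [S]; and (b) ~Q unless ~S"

S1 True / S2 True

S1: Parsed as not Q -> not ((S xor not R) and (not P and R))

not Q = not True = False
not R = not True = False
S xor not R = False xor False = False
not P = not False = True
not P and R = True and True = True
(S xor not R) and (not P and R) = False and True = False
not ((S xor not R) and (not P and R)) = not False = True
not Q -> not ((S xor not R) and (not P and R)) = False -> True = True
So S1 is true.

S2: Formalization: not R iff (((Q iff P) and S) and (not Q or not S))

not R = not True = False
Q iff P = True iff False = False
(Q iff P) and S = False and False = False
not Q = not True = False
not S = not False = True
not Q or not S = False or True = True
((Q iff P) and S) and (not Q or not S) = False and True = False
not R iff (((Q iff P) and S) and (not Q or not S)) = False iff False = True
Hence S2 is true.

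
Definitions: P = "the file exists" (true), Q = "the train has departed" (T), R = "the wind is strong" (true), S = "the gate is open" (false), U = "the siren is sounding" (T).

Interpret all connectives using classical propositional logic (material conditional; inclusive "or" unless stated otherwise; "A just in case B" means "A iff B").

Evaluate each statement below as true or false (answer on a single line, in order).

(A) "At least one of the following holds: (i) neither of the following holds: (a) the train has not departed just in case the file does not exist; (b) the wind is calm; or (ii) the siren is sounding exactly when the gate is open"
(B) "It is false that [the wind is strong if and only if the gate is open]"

(A) F; (B) T

(A): In symbols: ((~Q <-> ~P) nor ~R) | (U <-> S)

~Q = ~T = F
~P = ~T = F
~Q <-> ~P = F <-> F = T
~R = ~T = F
(~Q <-> ~P) nor ~R = T nor F = F
U <-> S = T <-> F = F
((~Q <-> ~P) nor ~R) | (U <-> S) = F | F = F
Hence (A) is false.

(B): This is ~(R <-> S).

R <-> S = T <-> F = F
~(R <-> S) = ~F = T
Thus (B) is true.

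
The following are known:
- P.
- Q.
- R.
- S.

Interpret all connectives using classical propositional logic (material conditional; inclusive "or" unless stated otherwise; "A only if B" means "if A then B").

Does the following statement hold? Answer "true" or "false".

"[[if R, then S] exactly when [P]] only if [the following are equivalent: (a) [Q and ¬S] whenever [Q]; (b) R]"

The statement is false.

This is ((R -> S) iff P) -> ((Q -> (Q and not S)) iff R).

R -> S = True -> True = True
(R -> S) iff P = True iff True = True
not S = not True = False
Q and not S = True and False = False
Q -> (Q and not S) = True -> False = False
(Q -> (Q and not S)) iff R = False iff True = False
((R -> S) iff P) -> ((Q -> (Q and not S)) iff R) = True -> False = False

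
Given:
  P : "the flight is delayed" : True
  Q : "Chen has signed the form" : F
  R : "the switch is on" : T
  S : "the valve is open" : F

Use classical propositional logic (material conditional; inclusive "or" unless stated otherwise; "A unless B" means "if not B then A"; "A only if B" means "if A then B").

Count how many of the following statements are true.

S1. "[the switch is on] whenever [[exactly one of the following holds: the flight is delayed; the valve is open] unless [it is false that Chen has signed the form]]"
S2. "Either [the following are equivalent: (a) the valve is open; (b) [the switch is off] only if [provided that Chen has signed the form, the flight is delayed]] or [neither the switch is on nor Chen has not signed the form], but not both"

1

S1: In symbols: ((P xor S) or not Q) -> R

P xor S = True xor False = True
not Q = not False = True
(P xor S) or not Q = True or True = True
((P xor S) or not Q) -> R = True -> True = True
Thus S1 is true.

S2: Parsed as (S iff (not R -> (Q -> P))) xor (R nor not Q)

not R = not True = False
Q -> P = False -> True = True
not R -> (Q -> P) = False -> True = True
S iff (not R -> (Q -> P)) = False iff True = False
not Q = not False = True
R nor not Q = True nor True = False
(S iff (not R -> (Q -> P))) xor (R nor not Q) = False xor False = False
Thus S2 is false.

Count: 1.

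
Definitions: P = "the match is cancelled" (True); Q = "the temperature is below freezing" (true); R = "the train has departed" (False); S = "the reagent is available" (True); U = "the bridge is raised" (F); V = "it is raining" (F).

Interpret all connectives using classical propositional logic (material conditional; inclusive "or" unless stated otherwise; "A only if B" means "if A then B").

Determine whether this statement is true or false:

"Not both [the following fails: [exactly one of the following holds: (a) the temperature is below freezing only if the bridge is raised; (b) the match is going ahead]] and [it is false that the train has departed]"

false

Values: Q=T, U=F, P=T, R=F.
This is ~((Q -> U) xor ~P) nand ~R.

Q -> U = T -> F = F
~P = ~T = F
(Q -> U) xor ~P = F xor F = F
~((Q -> U) xor ~P) = ~F = T
~R = ~F = T
~((Q -> U) xor ~P) nand ~R = T nand T = F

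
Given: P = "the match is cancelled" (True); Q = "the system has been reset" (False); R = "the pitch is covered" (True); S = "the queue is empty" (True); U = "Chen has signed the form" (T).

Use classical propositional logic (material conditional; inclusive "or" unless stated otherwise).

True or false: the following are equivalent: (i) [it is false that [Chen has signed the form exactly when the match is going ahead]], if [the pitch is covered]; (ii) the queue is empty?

True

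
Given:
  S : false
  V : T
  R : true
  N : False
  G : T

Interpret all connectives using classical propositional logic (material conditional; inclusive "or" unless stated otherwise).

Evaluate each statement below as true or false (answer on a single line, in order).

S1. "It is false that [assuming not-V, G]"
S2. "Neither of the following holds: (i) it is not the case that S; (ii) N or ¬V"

S1: Parsed as ¬(¬V → G)

¬V = ¬T = F
¬V → G = F → T = T
¬(¬V → G) = ¬T = F
So S1 is false.

S2: Parsed as ¬S ↓ (N ∨ ¬V)

¬S = ¬F = T
¬V = ¬T = F
N ∨ ¬V = F ∨ F = F
¬S ↓ (N ∨ ¬V) = T ↓ F = F
Thus S2 is false.

S1 F; S2 F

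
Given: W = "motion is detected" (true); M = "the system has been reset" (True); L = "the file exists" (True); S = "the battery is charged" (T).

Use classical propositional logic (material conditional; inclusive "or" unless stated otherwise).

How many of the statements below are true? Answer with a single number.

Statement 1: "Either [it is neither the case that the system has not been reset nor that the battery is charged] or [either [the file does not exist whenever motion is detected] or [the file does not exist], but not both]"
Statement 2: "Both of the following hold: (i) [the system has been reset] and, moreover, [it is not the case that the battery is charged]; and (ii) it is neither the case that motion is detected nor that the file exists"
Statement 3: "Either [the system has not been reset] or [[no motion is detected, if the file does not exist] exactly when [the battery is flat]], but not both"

0

Statement 1: This is (~M nor S) | ((W -> ~L) xor ~L).

~M = ~T = F
~M nor S = F nor T = F
~L = ~T = F
W -> ~L = T -> F = F
~L = ~T = F
(W -> ~L) xor ~L = F xor F = F
(~M nor S) | ((W -> ~L) xor ~L) = F | F = F
So Statement 1 is false.

Statement 2: In symbols: (M & ~S) & (W nor L)

~S = ~T = F
M & ~S = T & F = F
W nor L = T nor T = F
(M & ~S) & (W nor L) = F & F = F
Hence Statement 2 is false.

Statement 3: Parsed as ~M xor ((~L -> ~W) <-> ~S)

~M = ~T = F
~L = ~T = F
~W = ~T = F
~L -> ~W = F -> F = T
~S = ~T = F
(~L -> ~W) <-> ~S = T <-> F = F
~M xor ((~L -> ~W) <-> ~S) = F xor F = F
Thus Statement 3 is false.

Count: 0.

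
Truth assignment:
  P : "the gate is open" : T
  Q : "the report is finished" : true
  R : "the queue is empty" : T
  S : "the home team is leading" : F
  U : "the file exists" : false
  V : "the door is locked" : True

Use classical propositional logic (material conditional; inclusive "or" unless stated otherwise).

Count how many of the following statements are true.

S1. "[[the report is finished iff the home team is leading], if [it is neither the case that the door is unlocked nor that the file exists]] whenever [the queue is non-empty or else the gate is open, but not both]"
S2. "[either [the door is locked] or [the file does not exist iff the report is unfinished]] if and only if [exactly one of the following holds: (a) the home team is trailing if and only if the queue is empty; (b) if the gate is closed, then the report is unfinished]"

S1: In symbols: (¬R ⊕ P) → ((¬V ↓ U) → (Q ↔ S))

¬R = ¬T = F
¬R ⊕ P = F ⊕ T = T
¬V = ¬T = F
¬V ↓ U = F ↓ F = T
Q ↔ S = T ↔ F = F
(¬V ↓ U) → (Q ↔ S) = T → F = F
(¬R ⊕ P) → ((¬V ↓ U) → (Q ↔ S)) = T → F = F
Hence S1 is false.

S2: This is (V ∨ (¬U ↔ ¬Q)) ↔ ((¬S ↔ R) ⊕ (¬P → ¬Q)).

¬U = ¬F = T
¬Q = ¬T = F
¬U ↔ ¬Q = T ↔ F = F
V ∨ (¬U ↔ ¬Q) = T ∨ F = T
¬S = ¬F = T
¬S ↔ R = T ↔ T = T
¬P = ¬T = F
¬Q = ¬T = F
¬P → ¬Q = F → F = T
(¬S ↔ R) ⊕ (¬P → ¬Q) = T ⊕ T = F
(V ∨ (¬U ↔ ¬Q)) ↔ ((¬S ↔ R) ⊕ (¬P → ¬Q)) = T ↔ F = F
Hence S2 is false.

Count: 0.

0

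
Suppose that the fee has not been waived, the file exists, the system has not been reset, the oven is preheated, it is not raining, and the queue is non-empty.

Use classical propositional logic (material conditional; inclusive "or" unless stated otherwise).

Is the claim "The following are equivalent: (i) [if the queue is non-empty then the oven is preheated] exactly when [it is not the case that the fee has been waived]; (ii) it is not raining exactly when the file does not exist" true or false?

Let V = "the queue is empty" (F), S = "the oven is preheated" (T), P = "the fee has been waived" (F), U = "it is raining" (F), Q = "the file exists" (T).
Formalization: ((~V -> S) <-> ~P) <-> (~U <-> ~Q)

~V = ~F = T
~V -> S = T -> T = T
~P = ~F = T
(~V -> S) <-> ~P = T <-> T = T
~U = ~F = T
~Q = ~T = F
~U <-> ~Q = T <-> F = F
((~V -> S) <-> ~P) <-> (~U <-> ~Q) = T <-> F = F

false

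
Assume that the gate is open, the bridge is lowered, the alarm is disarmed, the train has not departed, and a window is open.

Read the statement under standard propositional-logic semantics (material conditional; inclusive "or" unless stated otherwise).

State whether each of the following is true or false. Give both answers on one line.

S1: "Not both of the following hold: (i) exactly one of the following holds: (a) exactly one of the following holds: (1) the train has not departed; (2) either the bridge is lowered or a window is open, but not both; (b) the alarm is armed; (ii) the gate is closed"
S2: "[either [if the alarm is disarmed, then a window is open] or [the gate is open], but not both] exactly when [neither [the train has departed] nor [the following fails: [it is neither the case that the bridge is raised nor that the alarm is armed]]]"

Let S = "the train has departed" (F), Q = "the bridge is raised" (F), U = "a window is open" (T), R = "the alarm is armed" (F), P = "the gate is open" (T).

S1: This is ((~S xor (~Q xor U)) xor R) nand ~P.

~S = ~F = T
~Q = ~F = T
~Q xor U = T xor T = F
~S xor (~Q xor U) = T xor F = T
(~S xor (~Q xor U)) xor R = T xor F = T
~P = ~T = F
((~S xor (~Q xor U)) xor R) nand ~P = T nand F = T
Hence S1 is true.

S2: Formalization: ((~R -> U) xor P) <-> (S nor ~(Q nor R))

~R = ~F = T
~R -> U = T -> T = T
(~R -> U) xor P = T xor T = F
Q nor R = F nor F = T
~(Q nor R) = ~T = F
S nor ~(Q nor R) = F nor F = T
((~R -> U) xor P) <-> (S nor ~(Q nor R)) = F <-> T = F
So S2 is false.

S1 True, S2 False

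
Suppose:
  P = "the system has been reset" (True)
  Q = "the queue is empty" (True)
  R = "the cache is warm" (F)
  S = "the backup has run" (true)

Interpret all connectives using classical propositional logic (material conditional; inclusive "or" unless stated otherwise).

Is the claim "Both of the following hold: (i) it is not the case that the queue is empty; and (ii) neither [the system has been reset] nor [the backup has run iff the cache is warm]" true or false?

This is ¬Q ∧ (P ↓ (S ↔ R)).

¬Q = ¬T = F
S ↔ R = T ↔ F = F
P ↓ (S ↔ R) = T ↓ F = F
¬Q ∧ (P ↓ (S ↔ R)) = F ∧ F = F

False.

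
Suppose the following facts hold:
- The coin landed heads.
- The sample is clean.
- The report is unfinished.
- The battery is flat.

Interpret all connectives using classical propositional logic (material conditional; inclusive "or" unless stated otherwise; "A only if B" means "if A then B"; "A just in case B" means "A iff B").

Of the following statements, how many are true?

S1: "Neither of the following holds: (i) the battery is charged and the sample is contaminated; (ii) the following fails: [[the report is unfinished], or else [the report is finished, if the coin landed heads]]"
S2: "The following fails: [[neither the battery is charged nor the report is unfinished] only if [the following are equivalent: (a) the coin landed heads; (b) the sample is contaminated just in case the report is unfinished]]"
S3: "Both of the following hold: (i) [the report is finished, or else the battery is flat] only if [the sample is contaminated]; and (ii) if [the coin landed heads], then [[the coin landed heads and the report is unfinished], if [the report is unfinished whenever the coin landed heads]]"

Let S = "the battery is charged" (False), Q = "the sample is contaminated" (False), R = "the report is finished" (False), P = "the coin landed heads" (True).

S1: In symbols: (S and Q) nor not (not R or (P -> R))

S and Q = False and False = False
not R = not False = True
P -> R = True -> False = False
not R or (P -> R) = True or False = True
not (not R or (P -> R)) = not True = False
(S and Q) nor not (not R or (P -> R)) = False nor False = True
So S1 is true.

S2: Parsed as not ((S nor not R) -> (P iff (Q iff not R)))

not R = not False = True
S nor not R = False nor True = False
not R = not False = True
Q iff not R = False iff True = False
P iff (Q iff not R) = True iff False = False
(S nor not R) -> (P iff (Q iff not R)) = False -> False = True
not ((S nor not R) -> (P iff (Q iff not R))) = not True = False
Hence S2 is false.

S3: In symbols: ((R or not S) -> Q) and (P -> ((P -> not R) -> (P and not R)))

not S = not False = True
R or not S = False or True = True
(R or not S) -> Q = True -> False = False
not R = not False = True
P -> not R = True -> True = True
not R = not False = True
P and not R = True and True = True
(P -> not R) -> (P and not R) = True -> True = True
P -> ((P -> not R) -> (P and not R)) = True -> True = True
((R or not S) -> Q) and (P -> ((P -> not R) -> (P and not R))) = False and True = False
So S3 is false.

True statements: 1.

1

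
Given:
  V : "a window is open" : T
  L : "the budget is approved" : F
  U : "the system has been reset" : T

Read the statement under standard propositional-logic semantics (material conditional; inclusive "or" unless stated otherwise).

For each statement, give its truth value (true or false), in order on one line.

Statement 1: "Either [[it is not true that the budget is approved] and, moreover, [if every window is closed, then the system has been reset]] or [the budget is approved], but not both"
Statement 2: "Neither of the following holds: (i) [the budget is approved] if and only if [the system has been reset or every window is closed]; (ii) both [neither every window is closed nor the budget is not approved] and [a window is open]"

Statement 1 T; Statement 2 T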